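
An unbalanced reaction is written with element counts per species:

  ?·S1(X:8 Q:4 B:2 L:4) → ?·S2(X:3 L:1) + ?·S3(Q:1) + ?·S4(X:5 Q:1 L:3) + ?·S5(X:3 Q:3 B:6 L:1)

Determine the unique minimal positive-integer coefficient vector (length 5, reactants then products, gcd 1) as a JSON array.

X: 3·8 = 24 | 2·3+6·0+3·5+1·3 = 24
Q: 3·4 = 12 | 2·0+6·1+3·1+1·3 = 12
B: 3·2 = 6 | 2·0+6·0+3·0+1·6 = 6
L: 3·4 = 12 | 2·1+6·0+3·3+1·1 = 12
gcd(3,2,6,3,1) = 1

Coefficients: [3, 2, 6, 3, 1]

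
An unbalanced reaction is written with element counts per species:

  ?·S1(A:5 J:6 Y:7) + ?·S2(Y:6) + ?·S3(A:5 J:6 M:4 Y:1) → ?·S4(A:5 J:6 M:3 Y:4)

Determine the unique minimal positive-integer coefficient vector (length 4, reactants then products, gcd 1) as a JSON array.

Coefficients: [1, 1, 3, 4]

A: 1·5+1·0+3·5 = 20 | 4·5 = 20
J: 1·6+1·0+3·6 = 24 | 4·6 = 24
M: 1·0+1·0+3·4 = 12 | 4·3 = 12
Y: 1·7+1·6+3·1 = 16 | 4·4 = 16
gcd(1,1,3,4) = 1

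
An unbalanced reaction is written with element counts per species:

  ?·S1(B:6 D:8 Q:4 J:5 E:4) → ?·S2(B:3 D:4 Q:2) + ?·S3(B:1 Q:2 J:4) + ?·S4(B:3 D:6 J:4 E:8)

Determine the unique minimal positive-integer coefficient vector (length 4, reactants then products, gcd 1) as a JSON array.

B: 4·6 = 24 | 5·3+3·1+2·3 = 24
D: 4·8 = 32 | 5·4+3·0+2·6 = 32
Q: 4·4 = 16 | 5·2+3·2+2·0 = 16
J: 4·5 = 20 | 5·0+3·4+2·4 = 20
E: 4·4 = 16 | 5·0+3·0+2·8 = 16
gcd(4,5,3,2) = 1

Coefficients: [4, 5, 3, 2]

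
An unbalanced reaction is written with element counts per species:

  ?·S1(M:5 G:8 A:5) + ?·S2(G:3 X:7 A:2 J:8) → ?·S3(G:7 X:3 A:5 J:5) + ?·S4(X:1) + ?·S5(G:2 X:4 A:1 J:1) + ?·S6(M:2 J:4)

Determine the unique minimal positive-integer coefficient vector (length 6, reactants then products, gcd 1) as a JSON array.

Coefficients: [2, 5, 3, 6, 5, 5]

M: 2·5+5·0 = 10 | 3·0+6·0+5·0+5·2 = 10
G: 2·8+5·3 = 31 | 3·7+6·0+5·2+5·0 = 31
X: 2·0+5·7 = 35 | 3·3+6·1+5·4+5·0 = 35
A: 2·5+5·2 = 20 | 3·5+6·0+5·1+5·0 = 20
J: 2·0+5·8 = 40 | 3·5+6·0+5·1+5·4 = 40
gcd(2,5,3,6,5,5) = 1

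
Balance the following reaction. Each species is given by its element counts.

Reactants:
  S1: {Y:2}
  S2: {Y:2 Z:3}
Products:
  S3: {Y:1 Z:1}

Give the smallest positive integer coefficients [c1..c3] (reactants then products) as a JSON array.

Coefficients: [1, 2, 6]

Y: 1·2+2·2 = 6 | 6·1 = 6
Z: 1·0+2·3 = 6 | 6·1 = 6
gcd(1,2,6) = 1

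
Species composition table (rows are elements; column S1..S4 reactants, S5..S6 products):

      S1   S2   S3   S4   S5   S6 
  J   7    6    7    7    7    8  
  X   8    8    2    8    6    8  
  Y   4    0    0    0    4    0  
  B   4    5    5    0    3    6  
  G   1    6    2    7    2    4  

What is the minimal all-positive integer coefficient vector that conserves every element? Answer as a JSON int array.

J: 5·7+2·6+3·7+1·7 = 75 | 5·7+5·8 = 75
X: 5·8+2·8+3·2+1·8 = 70 | 5·6+5·8 = 70
Y: 5·4+2·0+3·0+1·0 = 20 | 5·4+5·0 = 20
B: 5·4+2·5+3·5+1·0 = 45 | 5·3+5·6 = 45
G: 5·1+2·6+3·2+1·7 = 30 | 5·2+5·4 = 30
gcd(5,2,3,1,5,5) = 1

Coefficients: [5, 2, 3, 1, 5, 5]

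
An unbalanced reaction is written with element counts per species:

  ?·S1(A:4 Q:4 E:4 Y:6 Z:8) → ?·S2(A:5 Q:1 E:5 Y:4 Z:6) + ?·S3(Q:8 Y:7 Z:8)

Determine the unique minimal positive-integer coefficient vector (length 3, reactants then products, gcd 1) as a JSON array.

Coefficients: [5, 4, 2]

A: 5·4 = 20 | 4·5+2·0 = 20
Q: 5·4 = 20 | 4·1+2·8 = 20
E: 5·4 = 20 | 4·5+2·0 = 20
Y: 5·6 = 30 | 4·4+2·7 = 30
Z: 5·8 = 40 | 4·6+2·8 = 40
gcd(5,4,2) = 1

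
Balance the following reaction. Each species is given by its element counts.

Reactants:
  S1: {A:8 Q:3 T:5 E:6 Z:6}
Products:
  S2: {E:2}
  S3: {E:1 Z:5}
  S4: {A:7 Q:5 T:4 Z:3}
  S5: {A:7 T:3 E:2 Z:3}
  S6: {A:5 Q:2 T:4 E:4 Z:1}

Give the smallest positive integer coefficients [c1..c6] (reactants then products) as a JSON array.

Coefficients: [3, 3, 2, 1, 1, 2]

A: 3·8 = 24 | 3·0+2·0+1·7+1·7+2·5 = 24
Q: 3·3 = 9 | 3·0+2·0+1·5+1·0+2·2 = 9
T: 3·5 = 15 | 3·0+2·0+1·4+1·3+2·4 = 15
E: 3·6 = 18 | 3·2+2·1+1·0+1·2+2·4 = 18
Z: 3·6 = 18 | 3·0+2·5+1·3+1·3+2·1 = 18
gcd(3,3,2,1,1,2) = 1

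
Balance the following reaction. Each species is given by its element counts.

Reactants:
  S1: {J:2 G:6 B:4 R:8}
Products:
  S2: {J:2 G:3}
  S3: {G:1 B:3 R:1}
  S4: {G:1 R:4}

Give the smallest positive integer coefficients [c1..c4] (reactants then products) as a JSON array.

Coefficients: [3, 3, 4, 5]

J: 3·2 = 6 | 3·2+4·0+5·0 = 6
G: 3·6 = 18 | 3·3+4·1+5·1 = 18
B: 3·4 = 12 | 3·0+4·3+5·0 = 12
R: 3·8 = 24 | 3·0+4·1+5·4 = 24
gcd(3,3,4,5) = 1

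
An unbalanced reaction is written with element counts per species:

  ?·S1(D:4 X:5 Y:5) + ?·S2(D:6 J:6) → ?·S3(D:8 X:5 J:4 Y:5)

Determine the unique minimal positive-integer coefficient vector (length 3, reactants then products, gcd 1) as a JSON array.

Coefficients: [3, 2, 3]

D: 3·4+2·6 = 24 | 3·8 = 24
X: 3·5+2·0 = 15 | 3·5 = 15
J: 3·0+2·6 = 12 | 3·4 = 12
Y: 3·5+2·0 = 15 | 3·5 = 15
gcd(3,2,3) = 1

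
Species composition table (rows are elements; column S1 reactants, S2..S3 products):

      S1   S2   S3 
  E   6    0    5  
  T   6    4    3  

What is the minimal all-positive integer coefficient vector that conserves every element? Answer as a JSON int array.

E: 5·6 = 30 | 3·0+6·5 = 30
T: 5·6 = 30 | 3·4+6·3 = 30
gcd(5,3,6) = 1

Coefficients: [5, 3, 6]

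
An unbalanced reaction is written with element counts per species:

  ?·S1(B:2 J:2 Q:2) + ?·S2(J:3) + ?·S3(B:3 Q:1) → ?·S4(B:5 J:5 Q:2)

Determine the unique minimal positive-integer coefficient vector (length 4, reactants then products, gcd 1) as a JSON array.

B: 1·2+6·0+6·3 = 20 | 4·5 = 20
J: 1·2+6·3+6·0 = 20 | 4·5 = 20
Q: 1·2+6·0+6·1 = 8 | 4·2 = 8
gcd(1,6,6,4) = 1

Coefficients: [1, 6, 6, 4]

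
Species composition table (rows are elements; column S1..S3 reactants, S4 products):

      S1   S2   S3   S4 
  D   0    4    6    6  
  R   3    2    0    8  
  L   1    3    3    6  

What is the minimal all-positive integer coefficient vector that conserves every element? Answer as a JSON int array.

D: 6·0+3·4+1·6 = 18 | 3·6 = 18
R: 6·3+3·2+1·0 = 24 | 3·8 = 24
L: 6·1+3·3+1·3 = 18 | 3·6 = 18
gcd(6,3,1,3) = 1

Coefficients: [6, 3, 1, 3]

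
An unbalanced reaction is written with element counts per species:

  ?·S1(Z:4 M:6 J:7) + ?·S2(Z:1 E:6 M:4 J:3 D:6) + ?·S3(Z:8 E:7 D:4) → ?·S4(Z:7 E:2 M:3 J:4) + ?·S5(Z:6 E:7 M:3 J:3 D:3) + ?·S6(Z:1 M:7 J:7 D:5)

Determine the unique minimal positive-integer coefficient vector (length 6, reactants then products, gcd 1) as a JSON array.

Z: 5·4+3·1+3·8 = 47 | 2·7+5·6+3·1 = 47
E: 5·0+3·6+3·7 = 39 | 2·2+5·7+3·0 = 39
M: 5·6+3·4+3·0 = 42 | 2·3+5·3+3·7 = 42
J: 5·7+3·3+3·0 = 44 | 2·4+5·3+3·7 = 44
D: 5·0+3·6+3·4 = 30 | 2·0+5·3+3·5 = 30
gcd(5,3,3,2,5,3) = 1

Coefficients: [5, 3, 3, 2, 5, 3]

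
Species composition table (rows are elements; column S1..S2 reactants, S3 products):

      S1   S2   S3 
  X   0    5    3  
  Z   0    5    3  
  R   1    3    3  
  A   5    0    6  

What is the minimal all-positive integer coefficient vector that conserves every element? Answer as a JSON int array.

Coefficients: [6, 3, 5]

X: 6·0+3·5 = 15 | 5·3 = 15
Z: 6·0+3·5 = 15 | 5·3 = 15
R: 6·1+3·3 = 15 | 5·3 = 15
A: 6·5+3·0 = 30 | 5·6 = 30
gcd(6,3,5) = 1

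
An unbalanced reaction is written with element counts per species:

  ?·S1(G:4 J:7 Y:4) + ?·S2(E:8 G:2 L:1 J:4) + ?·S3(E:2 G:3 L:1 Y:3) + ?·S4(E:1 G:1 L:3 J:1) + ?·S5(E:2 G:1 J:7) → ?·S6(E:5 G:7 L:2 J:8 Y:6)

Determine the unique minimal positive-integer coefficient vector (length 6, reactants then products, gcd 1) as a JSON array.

Coefficients: [3, 1, 6, 1, 2, 5]

E: 3·0+1·8+6·2+1·1+2·2 = 25 | 5·5 = 25
G: 3·4+1·2+6·3+1·1+2·1 = 35 | 5·7 = 35
L: 3·0+1·1+6·1+1·3+2·0 = 10 | 5·2 = 10
J: 3·7+1·4+6·0+1·1+2·7 = 40 | 5·8 = 40
Y: 3·4+1·0+6·3+1·0+2·0 = 30 | 5·6 = 30
gcd(3,1,6,1,2,5) = 1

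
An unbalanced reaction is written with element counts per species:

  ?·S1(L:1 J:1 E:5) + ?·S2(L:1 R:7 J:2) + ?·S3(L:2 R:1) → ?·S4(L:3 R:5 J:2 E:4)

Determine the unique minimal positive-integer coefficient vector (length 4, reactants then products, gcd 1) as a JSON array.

L: 4·1+3·1+4·2 = 15 | 5·3 = 15
R: 4·0+3·7+4·1 = 25 | 5·5 = 25
J: 4·1+3·2+4·0 = 10 | 5·2 = 10
E: 4·5+3·0+4·0 = 20 | 5·4 = 20
gcd(4,3,4,5) = 1

Coefficients: [4, 3, 4, 5]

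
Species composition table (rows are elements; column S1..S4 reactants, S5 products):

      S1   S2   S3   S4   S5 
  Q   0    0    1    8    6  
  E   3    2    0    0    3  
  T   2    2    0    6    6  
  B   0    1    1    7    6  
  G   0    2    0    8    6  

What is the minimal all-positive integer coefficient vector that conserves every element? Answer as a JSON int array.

Coefficients: [3, 3, 6, 3, 5]

Q: 3·0+3·0+6·1+3·8 = 30 | 5·6 = 30
E: 3·3+3·2+6·0+3·0 = 15 | 5·3 = 15
T: 3·2+3·2+6·0+3·6 = 30 | 5·6 = 30
B: 3·0+3·1+6·1+3·7 = 30 | 5·6 = 30
G: 3·0+3·2+6·0+3·8 = 30 | 5·6 = 30
gcd(3,3,6,3,5) = 1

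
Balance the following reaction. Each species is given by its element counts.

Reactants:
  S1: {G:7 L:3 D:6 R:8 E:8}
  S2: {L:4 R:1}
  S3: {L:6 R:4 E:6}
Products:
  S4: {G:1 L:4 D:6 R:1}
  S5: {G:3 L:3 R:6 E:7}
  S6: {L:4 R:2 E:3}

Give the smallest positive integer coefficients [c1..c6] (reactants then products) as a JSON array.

Coefficients: [2, 2, 5, 2, 4, 6]

G: 2·7+2·0+5·0 = 14 | 2·1+4·3+6·0 = 14
L: 2·3+2·4+5·6 = 44 | 2·4+4·3+6·4 = 44
D: 2·6+2·0+5·0 = 12 | 2·6+4·0+6·0 = 12
R: 2·8+2·1+5·4 = 38 | 2·1+4·6+6·2 = 38
E: 2·8+2·0+5·6 = 46 | 2·0+4·7+6·3 = 46
gcd(2,2,5,2,4,6) = 1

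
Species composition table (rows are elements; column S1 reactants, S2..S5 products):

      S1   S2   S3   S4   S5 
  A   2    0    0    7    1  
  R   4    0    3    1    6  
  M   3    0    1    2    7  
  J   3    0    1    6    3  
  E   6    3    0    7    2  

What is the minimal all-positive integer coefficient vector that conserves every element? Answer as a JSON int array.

Coefficients: [4, 5, 3, 1, 1]

A: 4·2 = 8 | 5·0+3·0+1·7+1·1 = 8
R: 4·4 = 16 | 5·0+3·3+1·1+1·6 = 16
M: 4·3 = 12 | 5·0+3·1+1·2+1·7 = 12
J: 4·3 = 12 | 5·0+3·1+1·6+1·3 = 12
E: 4·6 = 24 | 5·3+3·0+1·7+1·2 = 24
gcd(4,5,3,1,1) = 1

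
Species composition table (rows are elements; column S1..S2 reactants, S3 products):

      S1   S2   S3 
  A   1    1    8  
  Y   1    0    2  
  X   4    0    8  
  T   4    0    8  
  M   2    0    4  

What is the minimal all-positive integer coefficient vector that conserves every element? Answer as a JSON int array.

Coefficients: [2, 6, 1]

A: 2·1+6·1 = 8 | 1·8 = 8
Y: 2·1+6·0 = 2 | 1·2 = 2
X: 2·4+6·0 = 8 | 1·8 = 8
T: 2·4+6·0 = 8 | 1·8 = 8
M: 2·2+6·0 = 4 | 1·4 = 4
gcd(2,6,1) = 1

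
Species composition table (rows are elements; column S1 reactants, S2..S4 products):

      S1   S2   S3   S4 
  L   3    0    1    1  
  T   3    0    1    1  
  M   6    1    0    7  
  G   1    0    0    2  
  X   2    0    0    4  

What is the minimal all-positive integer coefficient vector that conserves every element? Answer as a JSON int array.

Coefficients: [2, 5, 5, 1]

L: 2·3 = 6 | 5·0+5·1+1·1 = 6
T: 2·3 = 6 | 5·0+5·1+1·1 = 6
M: 2·6 = 12 | 5·1+5·0+1·7 = 12
G: 2·1 = 2 | 5·0+5·0+1·2 = 2
X: 2·2 = 4 | 5·0+5·0+1·4 = 4
gcd(2,5,5,1) = 1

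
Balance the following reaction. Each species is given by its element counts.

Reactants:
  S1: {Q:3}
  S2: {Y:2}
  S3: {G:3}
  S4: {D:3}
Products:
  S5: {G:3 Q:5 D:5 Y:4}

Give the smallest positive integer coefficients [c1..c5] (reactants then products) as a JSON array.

Coefficients: [5, 6, 3, 5, 3]

G: 5·0+6·0+3·3+5·0 = 9 | 3·3 = 9
Q: 5·3+6·0+3·0+5·0 = 15 | 3·5 = 15
D: 5·0+6·0+3·0+5·3 = 15 | 3·5 = 15
Y: 5·0+6·2+3·0+5·0 = 12 | 3·4 = 12
gcd(5,6,3,5,3) = 1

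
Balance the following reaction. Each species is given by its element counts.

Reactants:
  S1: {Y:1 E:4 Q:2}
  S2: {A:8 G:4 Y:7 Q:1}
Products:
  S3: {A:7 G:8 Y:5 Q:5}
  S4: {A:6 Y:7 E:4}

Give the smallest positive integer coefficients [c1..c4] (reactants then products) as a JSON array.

A: 3·0+4·8 = 32 | 2·7+3·6 = 32
G: 3·0+4·4 = 16 | 2·8+3·0 = 16
Y: 3·1+4·7 = 31 | 2·5+3·7 = 31
E: 3·4+4·0 = 12 | 2·0+3·4 = 12
Q: 3·2+4·1 = 10 | 2·5+3·0 = 10
gcd(3,4,2,3) = 1

Coefficients: [3, 4, 2, 3]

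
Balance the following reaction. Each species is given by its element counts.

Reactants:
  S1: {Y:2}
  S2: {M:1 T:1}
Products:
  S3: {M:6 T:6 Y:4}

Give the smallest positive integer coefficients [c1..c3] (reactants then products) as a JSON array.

M: 2·0+6·1 = 6 | 1·6 = 6
T: 2·0+6·1 = 6 | 1·6 = 6
Y: 2·2+6·0 = 4 | 1·4 = 4
gcd(2,6,1) = 1

Coefficients: [2, 6, 1]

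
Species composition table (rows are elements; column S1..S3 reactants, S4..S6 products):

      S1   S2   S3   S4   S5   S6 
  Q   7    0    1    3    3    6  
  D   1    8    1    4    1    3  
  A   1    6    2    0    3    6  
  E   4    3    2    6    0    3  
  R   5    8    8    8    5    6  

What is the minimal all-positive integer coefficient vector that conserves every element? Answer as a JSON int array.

Coefficients: [6, 3, 3, 5, 4, 3]

Q: 6·7+3·0+3·1 = 45 | 5·3+4·3+3·6 = 45
D: 6·1+3·8+3·1 = 33 | 5·4+4·1+3·3 = 33
A: 6·1+3·6+3·2 = 30 | 5·0+4·3+3·6 = 30
E: 6·4+3·3+3·2 = 39 | 5·6+4·0+3·3 = 39
R: 6·5+3·8+3·8 = 78 | 5·8+4·5+3·6 = 78
gcd(6,3,3,5,4,3) = 1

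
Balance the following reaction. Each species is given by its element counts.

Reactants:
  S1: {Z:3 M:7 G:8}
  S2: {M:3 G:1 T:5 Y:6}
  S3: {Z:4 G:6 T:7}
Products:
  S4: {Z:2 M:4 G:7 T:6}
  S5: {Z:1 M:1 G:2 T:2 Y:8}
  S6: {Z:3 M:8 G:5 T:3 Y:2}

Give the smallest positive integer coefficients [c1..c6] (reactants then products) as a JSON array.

Coefficients: [4, 5, 2, 4, 3, 3]

Z: 4·3+5·0+2·4 = 20 | 4·2+3·1+3·3 = 20
M: 4·7+5·3+2·0 = 43 | 4·4+3·1+3·8 = 43
G: 4·8+5·1+2·6 = 49 | 4·7+3·2+3·5 = 49
T: 4·0+5·5+2·7 = 39 | 4·6+3·2+3·3 = 39
Y: 4·0+5·6+2·0 = 30 | 4·0+3·8+3·2 = 30
gcd(4,5,2,4,3,3) = 1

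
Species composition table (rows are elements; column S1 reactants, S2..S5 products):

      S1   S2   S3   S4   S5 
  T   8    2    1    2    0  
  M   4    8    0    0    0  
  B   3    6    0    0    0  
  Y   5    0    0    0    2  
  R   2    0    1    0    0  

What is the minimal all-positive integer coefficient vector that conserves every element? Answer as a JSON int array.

T: 2·8 = 16 | 1·2+4·1+5·2+5·0 = 16
M: 2·4 = 8 | 1·8+4·0+5·0+5·0 = 8
B: 2·3 = 6 | 1·6+4·0+5·0+5·0 = 6
Y: 2·5 = 10 | 1·0+4·0+5·0+5·2 = 10
R: 2·2 = 4 | 1·0+4·1+5·0+5·0 = 4
gcd(2,1,4,5,5) = 1

Coefficients: [2, 1, 4, 5, 5]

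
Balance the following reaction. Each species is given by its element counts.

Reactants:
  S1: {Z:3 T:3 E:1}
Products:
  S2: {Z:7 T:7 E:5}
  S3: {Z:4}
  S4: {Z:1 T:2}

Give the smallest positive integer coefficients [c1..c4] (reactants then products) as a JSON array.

Coefficients: [5, 1, 1, 4]

Z: 5·3 = 15 | 1·7+1·4+4·1 = 15
T: 5·3 = 15 | 1·7+1·0+4·2 = 15
E: 5·1 = 5 | 1·5+1·0+4·0 = 5
gcd(5,1,1,4) = 1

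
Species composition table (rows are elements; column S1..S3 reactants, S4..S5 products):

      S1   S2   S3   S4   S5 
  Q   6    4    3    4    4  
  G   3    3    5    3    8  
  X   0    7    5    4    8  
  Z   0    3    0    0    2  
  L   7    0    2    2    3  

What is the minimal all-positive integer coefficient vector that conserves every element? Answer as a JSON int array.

Q: 1·6+2·4+6·3 = 32 | 5·4+3·4 = 32
G: 1·3+2·3+6·5 = 39 | 5·3+3·8 = 39
X: 1·0+2·7+6·5 = 44 | 5·4+3·8 = 44
Z: 1·0+2·3+6·0 = 6 | 5·0+3·2 = 6
L: 1·7+2·0+6·2 = 19 | 5·2+3·3 = 19
gcd(1,2,6,5,3) = 1

Coefficients: [1, 2, 6, 5, 3]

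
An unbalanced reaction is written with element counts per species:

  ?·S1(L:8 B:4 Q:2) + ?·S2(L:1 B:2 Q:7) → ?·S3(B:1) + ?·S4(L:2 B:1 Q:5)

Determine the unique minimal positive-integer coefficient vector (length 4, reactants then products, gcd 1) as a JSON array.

L: 1·8+4·1 = 12 | 6·0+6·2 = 12
B: 1·4+4·2 = 12 | 6·1+6·1 = 12
Q: 1·2+4·7 = 30 | 6·0+6·5 = 30
gcd(1,4,6,6) = 1

Coefficients: [1, 4, 6, 6]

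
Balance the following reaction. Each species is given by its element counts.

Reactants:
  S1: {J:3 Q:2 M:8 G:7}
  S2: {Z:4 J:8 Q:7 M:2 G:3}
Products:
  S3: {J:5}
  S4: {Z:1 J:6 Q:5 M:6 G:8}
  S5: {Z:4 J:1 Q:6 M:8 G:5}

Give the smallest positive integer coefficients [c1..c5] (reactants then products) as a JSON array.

Coefficients: [5, 4, 4, 4, 3]

Z: 5·0+4·4 = 16 | 4·0+4·1+3·4 = 16
J: 5·3+4·8 = 47 | 4·5+4·6+3·1 = 47
Q: 5·2+4·7 = 38 | 4·0+4·5+3·6 = 38
M: 5·8+4·2 = 48 | 4·0+4·6+3·8 = 48
G: 5·7+4·3 = 47 | 4·0+4·8+3·5 = 47
gcd(5,4,4,4,3) = 1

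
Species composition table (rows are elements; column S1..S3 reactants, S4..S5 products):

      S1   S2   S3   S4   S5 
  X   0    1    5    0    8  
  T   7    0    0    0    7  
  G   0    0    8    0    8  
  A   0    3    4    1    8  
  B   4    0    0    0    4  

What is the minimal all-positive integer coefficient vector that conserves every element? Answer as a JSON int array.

Coefficients: [1, 3, 1, 5, 1]

X: 1·0+3·1+1·5 = 8 | 5·0+1·8 = 8
T: 1·7+3·0+1·0 = 7 | 5·0+1·7 = 7
G: 1·0+3·0+1·8 = 8 | 5·0+1·8 = 8
A: 1·0+3·3+1·4 = 13 | 5·1+1·8 = 13
B: 1·4+3·0+1·0 = 4 | 5·0+1·4 = 4
gcd(1,3,1,5,1) = 1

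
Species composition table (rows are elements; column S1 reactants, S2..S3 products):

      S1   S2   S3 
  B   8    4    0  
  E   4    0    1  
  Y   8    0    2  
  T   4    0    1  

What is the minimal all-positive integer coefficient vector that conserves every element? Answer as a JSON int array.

Coefficients: [1, 2, 4]

B: 1·8 = 8 | 2·4+4·0 = 8
E: 1·4 = 4 | 2·0+4·1 = 4
Y: 1·8 = 8 | 2·0+4·2 = 8
T: 1·4 = 4 | 2·0+4·1 = 4
gcd(1,2,4) = 1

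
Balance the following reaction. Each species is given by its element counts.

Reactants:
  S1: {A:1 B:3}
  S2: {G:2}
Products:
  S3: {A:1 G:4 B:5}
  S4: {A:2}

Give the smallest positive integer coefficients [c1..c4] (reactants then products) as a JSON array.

Coefficients: [5, 6, 3, 1]

A: 5·1+6·0 = 5 | 3·1+1·2 = 5
G: 5·0+6·2 = 12 | 3·4+1·0 = 12
B: 5·3+6·0 = 15 | 3·5+1·0 = 15
gcd(5,6,3,1) = 1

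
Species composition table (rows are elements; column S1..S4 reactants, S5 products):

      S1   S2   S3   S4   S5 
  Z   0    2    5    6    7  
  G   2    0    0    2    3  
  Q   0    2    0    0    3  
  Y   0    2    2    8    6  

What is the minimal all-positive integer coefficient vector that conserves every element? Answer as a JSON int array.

Z: 5·0+6·2+2·5+1·6 = 28 | 4·7 = 28
G: 5·2+6·0+2·0+1·2 = 12 | 4·3 = 12
Q: 5·0+6·2+2·0+1·0 = 12 | 4·3 = 12
Y: 5·0+6·2+2·2+1·8 = 24 | 4·6 = 24
gcd(5,6,2,1,4) = 1

Coefficients: [5, 6, 2, 1, 4]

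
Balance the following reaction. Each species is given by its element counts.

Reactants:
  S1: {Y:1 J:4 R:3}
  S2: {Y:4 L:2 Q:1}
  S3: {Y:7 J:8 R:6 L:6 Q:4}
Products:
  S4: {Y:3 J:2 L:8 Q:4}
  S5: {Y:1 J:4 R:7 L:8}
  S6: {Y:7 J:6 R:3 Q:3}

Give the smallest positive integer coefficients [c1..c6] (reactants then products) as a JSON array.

Y: 1·1+2·4+6·7 = 51 | 2·3+3·1+6·7 = 51
J: 1·4+2·0+6·8 = 52 | 2·2+3·4+6·6 = 52
R: 1·3+2·0+6·6 = 39 | 2·0+3·7+6·3 = 39
L: 1·0+2·2+6·6 = 40 | 2·8+3·8+6·0 = 40
Q: 1·0+2·1+6·4 = 26 | 2·4+3·0+6·3 = 26
gcd(1,2,6,2,3,6) = 1

Coefficients: [1, 2, 6, 2, 3, 6]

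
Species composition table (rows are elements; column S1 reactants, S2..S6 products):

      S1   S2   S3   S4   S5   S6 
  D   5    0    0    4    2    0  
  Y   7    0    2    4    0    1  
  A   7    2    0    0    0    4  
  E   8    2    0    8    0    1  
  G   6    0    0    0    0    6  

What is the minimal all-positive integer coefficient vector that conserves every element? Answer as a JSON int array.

Coefficients: [2, 3, 4, 1, 3, 2]

D: 2·5 = 10 | 3·0+4·0+1·4+3·2+2·0 = 10
Y: 2·7 = 14 | 3·0+4·2+1·4+3·0+2·1 = 14
A: 2·7 = 14 | 3·2+4·0+1·0+3·0+2·4 = 14
E: 2·8 = 16 | 3·2+4·0+1·8+3·0+2·1 = 16
G: 2·6 = 12 | 3·0+4·0+1·0+3·0+2·6 = 12
gcd(2,3,4,1,3,2) = 1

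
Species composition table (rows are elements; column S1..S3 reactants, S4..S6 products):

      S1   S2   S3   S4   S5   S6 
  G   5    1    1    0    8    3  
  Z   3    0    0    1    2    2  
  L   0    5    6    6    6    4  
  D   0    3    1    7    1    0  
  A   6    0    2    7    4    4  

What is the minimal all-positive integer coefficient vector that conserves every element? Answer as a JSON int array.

G: 6·5+4·1+5·1 = 39 | 2·0+3·8+5·3 = 39
Z: 6·3+4·0+5·0 = 18 | 2·1+3·2+5·2 = 18
L: 6·0+4·5+5·6 = 50 | 2·6+3·6+5·4 = 50
D: 6·0+4·3+5·1 = 17 | 2·7+3·1+5·0 = 17
A: 6·6+4·0+5·2 = 46 | 2·7+3·4+5·4 = 46
gcd(6,4,5,2,3,5) = 1

Coefficients: [6, 4, 5, 2, 3, 5]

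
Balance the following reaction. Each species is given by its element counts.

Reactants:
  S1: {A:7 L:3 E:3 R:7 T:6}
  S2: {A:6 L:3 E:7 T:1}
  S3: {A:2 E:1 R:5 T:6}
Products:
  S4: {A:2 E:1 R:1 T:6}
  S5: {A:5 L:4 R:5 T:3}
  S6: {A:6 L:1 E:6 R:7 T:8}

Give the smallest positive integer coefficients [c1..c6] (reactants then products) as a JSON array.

Coefficients: [2, 2, 5, 1, 2, 4]

A: 2·7+2·6+5·2 = 36 | 1·2+2·5+4·6 = 36
L: 2·3+2·3+5·0 = 12 | 1·0+2·4+4·1 = 12
E: 2·3+2·7+5·1 = 25 | 1·1+2·0+4·6 = 25
R: 2·7+2·0+5·5 = 39 | 1·1+2·5+4·7 = 39
T: 2·6+2·1+5·6 = 44 | 1·6+2·3+4·8 = 44
gcd(2,2,5,1,2,4) = 1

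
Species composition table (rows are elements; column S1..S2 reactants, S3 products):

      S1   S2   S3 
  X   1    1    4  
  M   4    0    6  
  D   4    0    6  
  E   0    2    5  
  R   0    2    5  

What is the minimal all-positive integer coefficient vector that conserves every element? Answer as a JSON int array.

X: 3·1+5·1 = 8 | 2·4 = 8
M: 3·4+5·0 = 12 | 2·6 = 12
D: 3·4+5·0 = 12 | 2·6 = 12
E: 3·0+5·2 = 10 | 2·5 = 10
R: 3·0+5·2 = 10 | 2·5 = 10
gcd(3,5,2) = 1

Coefficients: [3, 5, 2]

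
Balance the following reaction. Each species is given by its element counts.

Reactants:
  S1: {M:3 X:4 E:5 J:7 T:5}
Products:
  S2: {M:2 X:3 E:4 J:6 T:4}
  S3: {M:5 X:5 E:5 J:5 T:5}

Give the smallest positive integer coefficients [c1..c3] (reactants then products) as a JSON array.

Coefficients: [5, 5, 1]

M: 5·3 = 15 | 5·2+1·5 = 15
X: 5·4 = 20 | 5·3+1·5 = 20
E: 5·5 = 25 | 5·4+1·5 = 25
J: 5·7 = 35 | 5·6+1·5 = 35
T: 5·5 = 25 | 5·4+1·5 = 25
gcd(5,5,1) = 1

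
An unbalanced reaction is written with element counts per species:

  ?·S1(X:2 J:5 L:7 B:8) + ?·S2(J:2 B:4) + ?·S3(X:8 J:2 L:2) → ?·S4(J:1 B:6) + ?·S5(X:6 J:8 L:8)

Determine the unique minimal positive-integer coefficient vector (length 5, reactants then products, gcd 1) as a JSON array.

X: 2·2+5·0+1·8 = 12 | 6·0+2·6 = 12
J: 2·5+5·2+1·2 = 22 | 6·1+2·8 = 22
L: 2·7+5·0+1·2 = 16 | 6·0+2·8 = 16
B: 2·8+5·4+1·0 = 36 | 6·6+2·0 = 36
gcd(2,5,1,6,2) = 1

Coefficients: [2, 5, 1, 6, 2]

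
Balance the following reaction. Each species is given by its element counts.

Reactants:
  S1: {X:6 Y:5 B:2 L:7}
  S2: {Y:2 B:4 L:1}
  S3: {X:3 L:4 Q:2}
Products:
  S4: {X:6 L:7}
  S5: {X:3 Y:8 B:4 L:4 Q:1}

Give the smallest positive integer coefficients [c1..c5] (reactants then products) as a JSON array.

Coefficients: [6, 1, 2, 5, 4]

X: 6·6+1·0+2·3 = 42 | 5·6+4·3 = 42
Y: 6·5+1·2+2·0 = 32 | 5·0+4·8 = 32
B: 6·2+1·4+2·0 = 16 | 5·0+4·4 = 16
L: 6·7+1·1+2·4 = 51 | 5·7+4·4 = 51
Q: 6·0+1·0+2·2 = 4 | 5·0+4·1 = 4
gcd(6,1,2,5,4) = 1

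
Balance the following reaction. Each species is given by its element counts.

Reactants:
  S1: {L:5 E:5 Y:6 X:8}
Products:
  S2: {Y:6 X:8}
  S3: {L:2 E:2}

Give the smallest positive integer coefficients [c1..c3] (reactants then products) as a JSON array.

L: 2·5 = 10 | 2·0+5·2 = 10
E: 2·5 = 10 | 2·0+5·2 = 10
Y: 2·6 = 12 | 2·6+5·0 = 12
X: 2·8 = 16 | 2·8+5·0 = 16
gcd(2,2,5) = 1

Coefficients: [2, 2, 5]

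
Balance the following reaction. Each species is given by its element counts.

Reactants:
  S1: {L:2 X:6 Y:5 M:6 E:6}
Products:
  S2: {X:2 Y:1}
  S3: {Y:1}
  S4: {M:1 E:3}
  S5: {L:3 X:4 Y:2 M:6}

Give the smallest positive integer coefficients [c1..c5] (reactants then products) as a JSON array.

L: 3·2 = 6 | 5·0+6·0+6·0+2·3 = 6
X: 3·6 = 18 | 5·2+6·0+6·0+2·4 = 18
Y: 3·5 = 15 | 5·1+6·1+6·0+2·2 = 15
M: 3·6 = 18 | 5·0+6·0+6·1+2·6 = 18
E: 3·6 = 18 | 5·0+6·0+6·3+2·0 = 18
gcd(3,5,6,6,2) = 1

Coefficients: [3, 5, 6, 6, 2]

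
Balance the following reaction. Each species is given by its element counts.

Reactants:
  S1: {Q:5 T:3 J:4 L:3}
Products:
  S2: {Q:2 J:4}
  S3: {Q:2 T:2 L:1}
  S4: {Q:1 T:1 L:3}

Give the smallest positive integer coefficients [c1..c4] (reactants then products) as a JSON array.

Q: 5·5 = 25 | 5·2+6·2+3·1 = 25
T: 5·3 = 15 | 5·0+6·2+3·1 = 15
J: 5·4 = 20 | 5·4+6·0+3·0 = 20
L: 5·3 = 15 | 5·0+6·1+3·3 = 15
gcd(5,5,6,3) = 1

Coefficients: [5, 5, 6, 3]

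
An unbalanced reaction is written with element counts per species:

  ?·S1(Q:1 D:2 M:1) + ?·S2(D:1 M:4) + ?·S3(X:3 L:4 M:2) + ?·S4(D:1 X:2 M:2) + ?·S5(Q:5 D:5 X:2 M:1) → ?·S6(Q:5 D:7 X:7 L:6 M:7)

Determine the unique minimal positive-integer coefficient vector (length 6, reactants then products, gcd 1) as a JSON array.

Coefficients: [5, 1, 6, 2, 3, 4]

Q: 5·1+1·0+6·0+2·0+3·5 = 20 | 4·5 = 20
D: 5·2+1·1+6·0+2·1+3·5 = 28 | 4·7 = 28
X: 5·0+1·0+6·3+2·2+3·2 = 28 | 4·7 = 28
L: 5·0+1·0+6·4+2·0+3·0 = 24 | 4·6 = 24
M: 5·1+1·4+6·2+2·2+3·1 = 28 | 4·7 = 28
gcd(5,1,6,2,3,4) = 1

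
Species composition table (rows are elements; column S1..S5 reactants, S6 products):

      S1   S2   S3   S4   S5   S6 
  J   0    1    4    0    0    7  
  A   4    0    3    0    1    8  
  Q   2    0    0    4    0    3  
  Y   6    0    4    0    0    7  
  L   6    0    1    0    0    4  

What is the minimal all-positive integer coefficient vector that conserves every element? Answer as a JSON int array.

Coefficients: [1, 6, 2, 1, 6, 2]

J: 1·0+6·1+2·4+1·0+6·0 = 14 | 2·7 = 14
A: 1·4+6·0+2·3+1·0+6·1 = 16 | 2·8 = 16
Q: 1·2+6·0+2·0+1·4+6·0 = 6 | 2·3 = 6
Y: 1·6+6·0+2·4+1·0+6·0 = 14 | 2·7 = 14
L: 1·6+6·0+2·1+1·0+6·0 = 8 | 2·4 = 8
gcd(1,6,2,1,6,2) = 1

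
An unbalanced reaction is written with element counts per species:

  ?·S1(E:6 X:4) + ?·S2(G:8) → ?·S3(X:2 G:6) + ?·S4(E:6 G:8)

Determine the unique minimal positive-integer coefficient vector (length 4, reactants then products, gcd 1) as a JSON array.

E: 2·6+5·0 = 12 | 4·0+2·6 = 12
X: 2·4+5·0 = 8 | 4·2+2·0 = 8
G: 2·0+5·8 = 40 | 4·6+2·8 = 40
gcd(2,5,4,2) = 1

Coefficients: [2, 5, 4, 2]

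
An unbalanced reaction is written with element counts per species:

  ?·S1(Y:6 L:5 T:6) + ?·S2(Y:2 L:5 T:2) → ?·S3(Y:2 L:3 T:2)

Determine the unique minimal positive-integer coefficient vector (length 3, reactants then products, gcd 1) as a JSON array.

Coefficients: [1, 2, 5]

Y: 1·6+2·2 = 10 | 5·2 = 10
L: 1·5+2·5 = 15 | 5·3 = 15
T: 1·6+2·2 = 10 | 5·2 = 10
gcd(1,2,5) = 1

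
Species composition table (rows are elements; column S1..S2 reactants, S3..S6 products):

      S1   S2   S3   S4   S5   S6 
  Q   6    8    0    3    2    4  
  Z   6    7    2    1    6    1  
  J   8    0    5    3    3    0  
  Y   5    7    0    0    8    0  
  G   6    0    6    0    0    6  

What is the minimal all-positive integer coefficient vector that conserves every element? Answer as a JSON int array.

Q: 5·6+1·8 = 38 | 2·0+6·3+4·2+3·4 = 38
Z: 5·6+1·7 = 37 | 2·2+6·1+4·6+3·1 = 37
J: 5·8+1·0 = 40 | 2·5+6·3+4·3+3·0 = 40
Y: 5·5+1·7 = 32 | 2·0+6·0+4·8+3·0 = 32
G: 5·6+1·0 = 30 | 2·6+6·0+4·0+3·6 = 30
gcd(5,1,2,6,4,3) = 1

Coefficients: [5, 1, 2, 6, 4, 3]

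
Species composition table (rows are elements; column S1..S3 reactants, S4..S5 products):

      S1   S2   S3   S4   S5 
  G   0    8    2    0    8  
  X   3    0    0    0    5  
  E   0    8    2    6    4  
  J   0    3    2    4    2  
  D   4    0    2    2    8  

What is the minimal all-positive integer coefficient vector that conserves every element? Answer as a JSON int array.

G: 5·0+2·8+4·2 = 24 | 2·0+3·8 = 24
X: 5·3+2·0+4·0 = 15 | 2·0+3·5 = 15
E: 5·0+2·8+4·2 = 24 | 2·6+3·4 = 24
J: 5·0+2·3+4·2 = 14 | 2·4+3·2 = 14
D: 5·4+2·0+4·2 = 28 | 2·2+3·8 = 28
gcd(5,2,4,2,3) = 1

Coefficients: [5, 2, 4, 2, 3]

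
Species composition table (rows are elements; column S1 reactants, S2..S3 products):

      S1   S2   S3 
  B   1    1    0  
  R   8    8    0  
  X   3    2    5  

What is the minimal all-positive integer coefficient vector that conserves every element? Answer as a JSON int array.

B: 5·1 = 5 | 5·1+1·0 = 5
R: 5·8 = 40 | 5·8+1·0 = 40
X: 5·3 = 15 | 5·2+1·5 = 15
gcd(5,5,1) = 1

Coefficients: [5, 5, 1]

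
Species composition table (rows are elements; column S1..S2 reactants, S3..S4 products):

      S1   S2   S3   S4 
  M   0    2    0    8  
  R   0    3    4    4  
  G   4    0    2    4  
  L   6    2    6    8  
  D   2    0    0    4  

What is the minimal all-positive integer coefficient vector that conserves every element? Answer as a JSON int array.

M: 2·0+4·2 = 8 | 2·0+1·8 = 8
R: 2·0+4·3 = 12 | 2·4+1·4 = 12
G: 2·4+4·0 = 8 | 2·2+1·4 = 8
L: 2·6+4·2 = 20 | 2·6+1·8 = 20
D: 2·2+4·0 = 4 | 2·0+1·4 = 4
gcd(2,4,2,1) = 1

Coefficients: [2, 4, 2, 1]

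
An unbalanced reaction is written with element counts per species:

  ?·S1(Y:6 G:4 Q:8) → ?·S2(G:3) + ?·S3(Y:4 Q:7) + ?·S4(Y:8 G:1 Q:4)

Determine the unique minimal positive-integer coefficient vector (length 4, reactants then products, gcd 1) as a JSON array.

Y: 4·6 = 24 | 5·0+4·4+1·8 = 24
G: 4·4 = 16 | 5·3+4·0+1·1 = 16
Q: 4·8 = 32 | 5·0+4·7+1·4 = 32
gcd(4,5,4,1) = 1

Coefficients: [4, 5, 4, 1]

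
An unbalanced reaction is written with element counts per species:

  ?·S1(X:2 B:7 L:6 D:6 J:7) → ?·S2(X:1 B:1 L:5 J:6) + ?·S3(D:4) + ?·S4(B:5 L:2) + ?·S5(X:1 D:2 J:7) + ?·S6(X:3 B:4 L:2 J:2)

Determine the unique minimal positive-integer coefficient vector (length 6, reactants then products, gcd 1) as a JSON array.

Coefficients: [3, 2, 4, 3, 1, 1]

X: 3·2 = 6 | 2·1+4·0+3·0+1·1+1·3 = 6
B: 3·7 = 21 | 2·1+4·0+3·5+1·0+1·4 = 21
L: 3·6 = 18 | 2·5+4·0+3·2+1·0+1·2 = 18
D: 3·6 = 18 | 2·0+4·4+3·0+1·2+1·0 = 18
J: 3·7 = 21 | 2·6+4·0+3·0+1·7+1·2 = 21
gcd(3,2,4,3,1,1) = 1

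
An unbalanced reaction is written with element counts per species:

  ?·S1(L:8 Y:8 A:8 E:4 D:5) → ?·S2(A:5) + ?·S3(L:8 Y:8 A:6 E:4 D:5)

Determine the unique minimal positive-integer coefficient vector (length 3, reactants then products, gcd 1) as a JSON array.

Coefficients: [5, 2, 5]

L: 5·8 = 40 | 2·0+5·8 = 40
Y: 5·8 = 40 | 2·0+5·8 = 40
A: 5·8 = 40 | 2·5+5·6 = 40
E: 5·4 = 20 | 2·0+5·4 = 20
D: 5·5 = 25 | 2·0+5·5 = 25
gcd(5,2,5) = 1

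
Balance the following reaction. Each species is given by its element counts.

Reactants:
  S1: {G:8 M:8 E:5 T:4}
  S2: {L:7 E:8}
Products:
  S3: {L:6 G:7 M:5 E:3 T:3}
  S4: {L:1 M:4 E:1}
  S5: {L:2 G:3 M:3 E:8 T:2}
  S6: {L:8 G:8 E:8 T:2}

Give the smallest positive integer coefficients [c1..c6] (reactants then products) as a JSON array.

Coefficients: [5, 5, 2, 3, 6, 1]

L: 5·0+5·7 = 35 | 2·6+3·1+6·2+1·8 = 35
G: 5·8+5·0 = 40 | 2·7+3·0+6·3+1·8 = 40
M: 5·8+5·0 = 40 | 2·5+3·4+6·3+1·0 = 40
E: 5·5+5·8 = 65 | 2·3+3·1+6·8+1·8 = 65
T: 5·4+5·0 = 20 | 2·3+3·0+6·2+1·2 = 20
gcd(5,5,2,3,6,1) = 1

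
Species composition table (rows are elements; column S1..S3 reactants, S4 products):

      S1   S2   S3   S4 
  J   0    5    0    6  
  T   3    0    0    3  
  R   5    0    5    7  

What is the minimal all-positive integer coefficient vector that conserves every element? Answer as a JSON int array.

Coefficients: [5, 6, 2, 5]

J: 5·0+6·5+2·0 = 30 | 5·6 = 30
T: 5·3+6·0+2·0 = 15 | 5·3 = 15
R: 5·5+6·0+2·5 = 35 | 5·7 = 35
gcd(5,6,2,5) = 1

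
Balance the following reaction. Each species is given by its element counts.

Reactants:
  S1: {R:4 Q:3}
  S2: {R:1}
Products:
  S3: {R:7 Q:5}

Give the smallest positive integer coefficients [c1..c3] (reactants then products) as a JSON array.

R: 5·4+1·1 = 21 | 3·7 = 21
Q: 5·3+1·0 = 15 | 3·5 = 15
gcd(5,1,3) = 1

Coefficients: [5, 1, 3]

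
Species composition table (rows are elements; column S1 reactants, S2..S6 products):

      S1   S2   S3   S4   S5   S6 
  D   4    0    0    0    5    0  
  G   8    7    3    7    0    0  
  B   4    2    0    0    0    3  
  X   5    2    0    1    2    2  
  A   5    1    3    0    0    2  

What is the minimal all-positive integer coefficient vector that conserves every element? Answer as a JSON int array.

D: 5·4 = 20 | 1·0+4·0+3·0+4·5+6·0 = 20
G: 5·8 = 40 | 1·7+4·3+3·7+4·0+6·0 = 40
B: 5·4 = 20 | 1·2+4·0+3·0+4·0+6·3 = 20
X: 5·5 = 25 | 1·2+4·0+3·1+4·2+6·2 = 25
A: 5·5 = 25 | 1·1+4·3+3·0+4·0+6·2 = 25
gcd(5,1,4,3,4,6) = 1

Coefficients: [5, 1, 4, 3, 4, 6]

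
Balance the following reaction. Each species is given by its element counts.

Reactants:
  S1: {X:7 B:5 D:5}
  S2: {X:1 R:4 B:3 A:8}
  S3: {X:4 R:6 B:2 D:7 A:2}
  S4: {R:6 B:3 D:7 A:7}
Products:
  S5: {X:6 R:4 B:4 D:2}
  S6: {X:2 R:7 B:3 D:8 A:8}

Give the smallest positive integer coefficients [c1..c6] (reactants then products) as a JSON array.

Coefficients: [1, 3, 5, 2, 3, 6]

X: 1·7+3·1+5·4+2·0 = 30 | 3·6+6·2 = 30
R: 1·0+3·4+5·6+2·6 = 54 | 3·4+6·7 = 54
B: 1·5+3·3+5·2+2·3 = 30 | 3·4+6·3 = 30
D: 1·5+3·0+5·7+2·7 = 54 | 3·2+6·8 = 54
A: 1·0+3·8+5·2+2·7 = 48 | 3·0+6·8 = 48
gcd(1,3,5,2,3,6) = 1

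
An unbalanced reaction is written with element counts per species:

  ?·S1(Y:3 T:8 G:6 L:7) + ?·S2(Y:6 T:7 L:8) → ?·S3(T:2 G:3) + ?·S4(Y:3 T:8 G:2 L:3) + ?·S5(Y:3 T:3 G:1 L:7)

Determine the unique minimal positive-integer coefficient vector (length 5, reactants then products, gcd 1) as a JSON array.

Y: 5·3+2·6 = 27 | 6·0+3·3+6·3 = 27
T: 5·8+2·7 = 54 | 6·2+3·8+6·3 = 54
G: 5·6+2·0 = 30 | 6·3+3·2+6·1 = 30
L: 5·7+2·8 = 51 | 6·0+3·3+6·7 = 51
gcd(5,2,6,3,6) = 1

Coefficients: [5, 2, 6, 3, 6]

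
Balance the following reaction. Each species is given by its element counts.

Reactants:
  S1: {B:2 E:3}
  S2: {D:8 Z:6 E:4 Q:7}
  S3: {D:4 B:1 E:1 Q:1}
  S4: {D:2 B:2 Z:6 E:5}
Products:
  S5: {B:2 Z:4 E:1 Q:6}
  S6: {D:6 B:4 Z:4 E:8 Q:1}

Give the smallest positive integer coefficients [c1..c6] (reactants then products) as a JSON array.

D: 6·0+1·8+4·4+3·2 = 30 | 1·0+5·6 = 30
B: 6·2+1·0+4·1+3·2 = 22 | 1·2+5·4 = 22
Z: 6·0+1·6+4·0+3·6 = 24 | 1·4+5·4 = 24
E: 6·3+1·4+4·1+3·5 = 41 | 1·1+5·8 = 41
Q: 6·0+1·7+4·1+3·0 = 11 | 1·6+5·1 = 11
gcd(6,1,4,3,1,5) = 1

Coefficients: [6, 1, 4, 3, 1, 5]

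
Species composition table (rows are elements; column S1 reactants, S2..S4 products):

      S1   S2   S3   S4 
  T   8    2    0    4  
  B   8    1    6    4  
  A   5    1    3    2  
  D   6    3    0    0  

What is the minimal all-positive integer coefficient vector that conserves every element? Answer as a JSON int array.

Coefficients: [3, 6, 1, 3]

T: 3·8 = 24 | 6·2+1·0+3·4 = 24
B: 3·8 = 24 | 6·1+1·6+3·4 = 24
A: 3·5 = 15 | 6·1+1·3+3·2 = 15
D: 3·6 = 18 | 6·3+1·0+3·0 = 18
gcd(3,6,1,3) = 1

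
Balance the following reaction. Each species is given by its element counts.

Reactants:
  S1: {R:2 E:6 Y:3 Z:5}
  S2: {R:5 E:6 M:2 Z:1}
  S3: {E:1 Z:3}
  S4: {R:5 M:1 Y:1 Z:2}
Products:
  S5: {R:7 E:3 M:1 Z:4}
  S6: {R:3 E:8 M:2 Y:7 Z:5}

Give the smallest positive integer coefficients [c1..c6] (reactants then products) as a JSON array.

R: 3·2+2·5+1·0+5·5 = 41 | 5·7+2·3 = 41
E: 3·6+2·6+1·1+5·0 = 31 | 5·3+2·8 = 31
M: 3·0+2·2+1·0+5·1 = 9 | 5·1+2·2 = 9
Y: 3·3+2·0+1·0+5·1 = 14 | 5·0+2·7 = 14
Z: 3·5+2·1+1·3+5·2 = 30 | 5·4+2·5 = 30
gcd(3,2,1,5,5,2) = 1

Coefficients: [3, 2, 1, 5, 5, 2]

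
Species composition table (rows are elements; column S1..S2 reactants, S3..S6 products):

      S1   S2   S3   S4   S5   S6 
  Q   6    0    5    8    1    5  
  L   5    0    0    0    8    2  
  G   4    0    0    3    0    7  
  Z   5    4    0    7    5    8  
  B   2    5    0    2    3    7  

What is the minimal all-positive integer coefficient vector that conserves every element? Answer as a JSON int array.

Q: 6·6+4·0 = 36 | 2·5+1·8+3·1+3·5 = 36
L: 6·5+4·0 = 30 | 2·0+1·0+3·8+3·2 = 30
G: 6·4+4·0 = 24 | 2·0+1·3+3·0+3·7 = 24
Z: 6·5+4·4 = 46 | 2·0+1·7+3·5+3·8 = 46
B: 6·2+4·5 = 32 | 2·0+1·2+3·3+3·7 = 32
gcd(6,4,2,1,3,3) = 1

Coefficients: [6, 4, 2, 1, 3, 3]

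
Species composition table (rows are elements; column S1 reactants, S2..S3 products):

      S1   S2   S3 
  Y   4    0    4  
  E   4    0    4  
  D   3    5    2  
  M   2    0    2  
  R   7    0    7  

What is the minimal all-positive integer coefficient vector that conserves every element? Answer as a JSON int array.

Y: 5·4 = 20 | 1·0+5·4 = 20
E: 5·4 = 20 | 1·0+5·4 = 20
D: 5·3 = 15 | 1·5+5·2 = 15
M: 5·2 = 10 | 1·0+5·2 = 10
R: 5·7 = 35 | 1·0+5·7 = 35
gcd(5,1,5) = 1

Coefficients: [5, 1, 5]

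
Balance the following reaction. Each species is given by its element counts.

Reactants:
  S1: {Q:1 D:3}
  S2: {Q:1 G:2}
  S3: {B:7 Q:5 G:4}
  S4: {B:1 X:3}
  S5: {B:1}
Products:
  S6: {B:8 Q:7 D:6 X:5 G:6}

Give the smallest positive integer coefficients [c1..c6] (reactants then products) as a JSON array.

Coefficients: [6, 5, 2, 5, 5, 3]

B: 6·0+5·0+2·7+5·1+5·1 = 24 | 3·8 = 24
Q: 6·1+5·1+2·5+5·0+5·0 = 21 | 3·7 = 21
D: 6·3+5·0+2·0+5·0+5·0 = 18 | 3·6 = 18
X: 6·0+5·0+2·0+5·3+5·0 = 15 | 3·5 = 15
G: 6·0+5·2+2·4+5·0+5·0 = 18 | 3·6 = 18
gcd(6,5,2,5,5,3) = 1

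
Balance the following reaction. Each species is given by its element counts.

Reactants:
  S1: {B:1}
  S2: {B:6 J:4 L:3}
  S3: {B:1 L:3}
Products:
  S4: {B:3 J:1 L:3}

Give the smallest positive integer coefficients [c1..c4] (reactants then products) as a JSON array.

Coefficients: [3, 1, 3, 4]

B: 3·1+1·6+3·1 = 12 | 4·3 = 12
J: 3·0+1·4+3·0 = 4 | 4·1 = 4
L: 3·0+1·3+3·3 = 12 | 4·3 = 12
gcd(3,1,3,4) = 1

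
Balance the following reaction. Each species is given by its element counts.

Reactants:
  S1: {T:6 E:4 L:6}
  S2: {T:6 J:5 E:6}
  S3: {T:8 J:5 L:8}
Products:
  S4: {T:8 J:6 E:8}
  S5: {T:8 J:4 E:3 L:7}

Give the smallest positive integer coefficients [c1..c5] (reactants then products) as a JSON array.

T: 1·6+3·6+1·8 = 32 | 2·8+2·8 = 32
J: 1·0+3·5+1·5 = 20 | 2·6+2·4 = 20
E: 1·4+3·6+1·0 = 22 | 2·8+2·3 = 22
L: 1·6+3·0+1·8 = 14 | 2·0+2·7 = 14
gcd(1,3,1,2,2) = 1

Coefficients: [1, 3, 1, 2, 2]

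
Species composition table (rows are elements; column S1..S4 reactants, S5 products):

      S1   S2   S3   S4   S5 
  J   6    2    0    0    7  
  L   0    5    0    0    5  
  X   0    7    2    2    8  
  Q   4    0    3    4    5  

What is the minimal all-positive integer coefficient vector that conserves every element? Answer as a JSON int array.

Coefficients: [5, 6, 2, 1, 6]

J: 5·6+6·2+2·0+1·0 = 42 | 6·7 = 42
L: 5·0+6·5+2·0+1·0 = 30 | 6·5 = 30
X: 5·0+6·7+2·2+1·2 = 48 | 6·8 = 48
Q: 5·4+6·0+2·3+1·4 = 30 | 6·5 = 30
gcd(5,6,2,1,6) = 1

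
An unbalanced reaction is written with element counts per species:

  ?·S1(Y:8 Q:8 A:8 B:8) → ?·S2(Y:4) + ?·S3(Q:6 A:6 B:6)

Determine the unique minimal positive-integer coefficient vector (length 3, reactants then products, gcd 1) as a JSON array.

Y: 3·8 = 24 | 6·4+4·0 = 24
Q: 3·8 = 24 | 6·0+4·6 = 24
A: 3·8 = 24 | 6·0+4·6 = 24
B: 3·8 = 24 | 6·0+4·6 = 24
gcd(3,6,4) = 1

Coefficients: [3, 6, 4]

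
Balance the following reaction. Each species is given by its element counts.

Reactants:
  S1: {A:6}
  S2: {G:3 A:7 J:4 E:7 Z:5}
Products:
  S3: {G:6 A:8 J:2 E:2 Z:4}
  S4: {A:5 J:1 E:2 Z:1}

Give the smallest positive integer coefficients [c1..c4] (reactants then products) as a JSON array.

G: 4·0+2·3 = 6 | 1·6+6·0 = 6
A: 4·6+2·7 = 38 | 1·8+6·5 = 38
J: 4·0+2·4 = 8 | 1·2+6·1 = 8
E: 4·0+2·7 = 14 | 1·2+6·2 = 14
Z: 4·0+2·5 = 10 | 1·4+6·1 = 10
gcd(4,2,1,6) = 1

Coefficients: [4, 2, 1, 6]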